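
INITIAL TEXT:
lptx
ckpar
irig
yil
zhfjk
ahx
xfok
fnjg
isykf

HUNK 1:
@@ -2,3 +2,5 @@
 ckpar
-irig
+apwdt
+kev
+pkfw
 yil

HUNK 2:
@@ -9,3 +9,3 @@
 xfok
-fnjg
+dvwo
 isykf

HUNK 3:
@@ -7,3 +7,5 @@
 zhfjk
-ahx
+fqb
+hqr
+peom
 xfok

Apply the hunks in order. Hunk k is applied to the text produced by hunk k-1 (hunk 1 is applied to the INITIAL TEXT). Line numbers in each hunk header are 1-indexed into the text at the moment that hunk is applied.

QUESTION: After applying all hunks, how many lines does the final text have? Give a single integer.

Hunk 1: at line 2 remove [irig] add [apwdt,kev,pkfw] -> 11 lines: lptx ckpar apwdt kev pkfw yil zhfjk ahx xfok fnjg isykf
Hunk 2: at line 9 remove [fnjg] add [dvwo] -> 11 lines: lptx ckpar apwdt kev pkfw yil zhfjk ahx xfok dvwo isykf
Hunk 3: at line 7 remove [ahx] add [fqb,hqr,peom] -> 13 lines: lptx ckpar apwdt kev pkfw yil zhfjk fqb hqr peom xfok dvwo isykf
Final line count: 13

Answer: 13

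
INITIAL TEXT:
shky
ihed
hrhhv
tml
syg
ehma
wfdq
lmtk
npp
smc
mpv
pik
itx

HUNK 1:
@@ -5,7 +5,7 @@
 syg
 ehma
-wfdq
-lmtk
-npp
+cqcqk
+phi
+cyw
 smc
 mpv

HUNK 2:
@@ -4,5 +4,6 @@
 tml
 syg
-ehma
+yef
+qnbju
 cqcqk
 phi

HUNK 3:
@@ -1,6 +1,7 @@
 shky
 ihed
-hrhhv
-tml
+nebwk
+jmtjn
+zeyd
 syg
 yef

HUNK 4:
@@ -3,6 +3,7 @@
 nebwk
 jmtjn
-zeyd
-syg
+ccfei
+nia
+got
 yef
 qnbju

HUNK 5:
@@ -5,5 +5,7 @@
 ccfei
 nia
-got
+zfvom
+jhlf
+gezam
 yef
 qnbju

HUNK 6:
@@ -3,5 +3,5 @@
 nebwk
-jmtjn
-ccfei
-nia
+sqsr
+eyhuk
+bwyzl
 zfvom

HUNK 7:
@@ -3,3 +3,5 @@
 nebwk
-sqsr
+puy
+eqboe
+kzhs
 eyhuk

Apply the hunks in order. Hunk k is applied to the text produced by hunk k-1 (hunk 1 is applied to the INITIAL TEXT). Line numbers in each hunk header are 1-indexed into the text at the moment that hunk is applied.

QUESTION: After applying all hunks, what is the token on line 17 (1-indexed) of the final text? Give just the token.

Answer: smc

Derivation:
Hunk 1: at line 5 remove [wfdq,lmtk,npp] add [cqcqk,phi,cyw] -> 13 lines: shky ihed hrhhv tml syg ehma cqcqk phi cyw smc mpv pik itx
Hunk 2: at line 4 remove [ehma] add [yef,qnbju] -> 14 lines: shky ihed hrhhv tml syg yef qnbju cqcqk phi cyw smc mpv pik itx
Hunk 3: at line 1 remove [hrhhv,tml] add [nebwk,jmtjn,zeyd] -> 15 lines: shky ihed nebwk jmtjn zeyd syg yef qnbju cqcqk phi cyw smc mpv pik itx
Hunk 4: at line 3 remove [zeyd,syg] add [ccfei,nia,got] -> 16 lines: shky ihed nebwk jmtjn ccfei nia got yef qnbju cqcqk phi cyw smc mpv pik itx
Hunk 5: at line 5 remove [got] add [zfvom,jhlf,gezam] -> 18 lines: shky ihed nebwk jmtjn ccfei nia zfvom jhlf gezam yef qnbju cqcqk phi cyw smc mpv pik itx
Hunk 6: at line 3 remove [jmtjn,ccfei,nia] add [sqsr,eyhuk,bwyzl] -> 18 lines: shky ihed nebwk sqsr eyhuk bwyzl zfvom jhlf gezam yef qnbju cqcqk phi cyw smc mpv pik itx
Hunk 7: at line 3 remove [sqsr] add [puy,eqboe,kzhs] -> 20 lines: shky ihed nebwk puy eqboe kzhs eyhuk bwyzl zfvom jhlf gezam yef qnbju cqcqk phi cyw smc mpv pik itx
Final line 17: smc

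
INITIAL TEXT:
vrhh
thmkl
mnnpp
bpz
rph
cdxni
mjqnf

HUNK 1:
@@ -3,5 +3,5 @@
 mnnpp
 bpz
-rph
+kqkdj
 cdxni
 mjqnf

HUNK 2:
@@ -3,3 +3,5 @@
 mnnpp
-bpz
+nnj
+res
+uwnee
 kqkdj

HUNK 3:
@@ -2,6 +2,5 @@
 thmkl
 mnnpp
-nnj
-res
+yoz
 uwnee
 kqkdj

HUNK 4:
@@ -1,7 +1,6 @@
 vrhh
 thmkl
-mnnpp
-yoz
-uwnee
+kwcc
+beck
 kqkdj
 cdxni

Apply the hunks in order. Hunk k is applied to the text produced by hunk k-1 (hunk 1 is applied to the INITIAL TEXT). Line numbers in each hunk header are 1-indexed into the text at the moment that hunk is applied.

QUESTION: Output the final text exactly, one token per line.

Answer: vrhh
thmkl
kwcc
beck
kqkdj
cdxni
mjqnf

Derivation:
Hunk 1: at line 3 remove [rph] add [kqkdj] -> 7 lines: vrhh thmkl mnnpp bpz kqkdj cdxni mjqnf
Hunk 2: at line 3 remove [bpz] add [nnj,res,uwnee] -> 9 lines: vrhh thmkl mnnpp nnj res uwnee kqkdj cdxni mjqnf
Hunk 3: at line 2 remove [nnj,res] add [yoz] -> 8 lines: vrhh thmkl mnnpp yoz uwnee kqkdj cdxni mjqnf
Hunk 4: at line 1 remove [mnnpp,yoz,uwnee] add [kwcc,beck] -> 7 lines: vrhh thmkl kwcc beck kqkdj cdxni mjqnf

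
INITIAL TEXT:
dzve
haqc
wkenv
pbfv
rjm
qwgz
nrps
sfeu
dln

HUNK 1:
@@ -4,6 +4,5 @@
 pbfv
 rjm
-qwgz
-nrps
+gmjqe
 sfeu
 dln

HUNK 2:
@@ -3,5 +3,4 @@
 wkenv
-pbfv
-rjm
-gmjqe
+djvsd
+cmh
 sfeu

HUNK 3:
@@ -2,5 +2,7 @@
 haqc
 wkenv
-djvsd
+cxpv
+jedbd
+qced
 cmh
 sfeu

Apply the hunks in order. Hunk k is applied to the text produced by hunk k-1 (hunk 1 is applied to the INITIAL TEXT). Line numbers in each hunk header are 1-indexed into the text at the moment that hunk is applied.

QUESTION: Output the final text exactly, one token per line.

Hunk 1: at line 4 remove [qwgz,nrps] add [gmjqe] -> 8 lines: dzve haqc wkenv pbfv rjm gmjqe sfeu dln
Hunk 2: at line 3 remove [pbfv,rjm,gmjqe] add [djvsd,cmh] -> 7 lines: dzve haqc wkenv djvsd cmh sfeu dln
Hunk 3: at line 2 remove [djvsd] add [cxpv,jedbd,qced] -> 9 lines: dzve haqc wkenv cxpv jedbd qced cmh sfeu dln

Answer: dzve
haqc
wkenv
cxpv
jedbd
qced
cmh
sfeu
dln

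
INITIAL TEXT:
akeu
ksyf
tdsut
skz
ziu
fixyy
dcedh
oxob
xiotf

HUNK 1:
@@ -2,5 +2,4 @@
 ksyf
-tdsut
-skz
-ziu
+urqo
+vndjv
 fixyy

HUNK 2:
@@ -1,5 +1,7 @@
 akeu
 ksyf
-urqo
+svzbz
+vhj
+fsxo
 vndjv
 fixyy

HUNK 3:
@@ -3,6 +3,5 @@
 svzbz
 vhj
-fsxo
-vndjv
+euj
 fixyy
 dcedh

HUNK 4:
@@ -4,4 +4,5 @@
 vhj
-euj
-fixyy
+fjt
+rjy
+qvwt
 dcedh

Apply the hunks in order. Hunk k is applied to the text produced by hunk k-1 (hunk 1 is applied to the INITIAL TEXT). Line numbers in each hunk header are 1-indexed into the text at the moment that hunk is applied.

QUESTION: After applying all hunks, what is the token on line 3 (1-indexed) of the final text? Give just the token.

Hunk 1: at line 2 remove [tdsut,skz,ziu] add [urqo,vndjv] -> 8 lines: akeu ksyf urqo vndjv fixyy dcedh oxob xiotf
Hunk 2: at line 1 remove [urqo] add [svzbz,vhj,fsxo] -> 10 lines: akeu ksyf svzbz vhj fsxo vndjv fixyy dcedh oxob xiotf
Hunk 3: at line 3 remove [fsxo,vndjv] add [euj] -> 9 lines: akeu ksyf svzbz vhj euj fixyy dcedh oxob xiotf
Hunk 4: at line 4 remove [euj,fixyy] add [fjt,rjy,qvwt] -> 10 lines: akeu ksyf svzbz vhj fjt rjy qvwt dcedh oxob xiotf
Final line 3: svzbz

Answer: svzbz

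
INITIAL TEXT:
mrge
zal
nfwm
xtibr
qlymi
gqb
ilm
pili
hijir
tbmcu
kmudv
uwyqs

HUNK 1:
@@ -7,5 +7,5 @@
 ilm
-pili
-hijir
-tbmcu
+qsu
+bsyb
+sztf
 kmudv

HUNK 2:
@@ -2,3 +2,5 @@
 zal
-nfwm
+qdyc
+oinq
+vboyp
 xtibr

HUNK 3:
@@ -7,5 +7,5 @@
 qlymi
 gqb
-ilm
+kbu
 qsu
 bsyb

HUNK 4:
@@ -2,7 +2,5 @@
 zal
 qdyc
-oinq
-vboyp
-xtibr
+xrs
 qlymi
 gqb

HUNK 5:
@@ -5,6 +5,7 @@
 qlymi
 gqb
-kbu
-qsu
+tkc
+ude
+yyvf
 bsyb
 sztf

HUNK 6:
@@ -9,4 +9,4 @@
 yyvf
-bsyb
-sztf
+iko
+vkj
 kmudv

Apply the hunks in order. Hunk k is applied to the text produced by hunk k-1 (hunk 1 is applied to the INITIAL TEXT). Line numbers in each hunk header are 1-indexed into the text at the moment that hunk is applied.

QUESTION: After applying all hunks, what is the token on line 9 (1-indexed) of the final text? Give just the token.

Answer: yyvf

Derivation:
Hunk 1: at line 7 remove [pili,hijir,tbmcu] add [qsu,bsyb,sztf] -> 12 lines: mrge zal nfwm xtibr qlymi gqb ilm qsu bsyb sztf kmudv uwyqs
Hunk 2: at line 2 remove [nfwm] add [qdyc,oinq,vboyp] -> 14 lines: mrge zal qdyc oinq vboyp xtibr qlymi gqb ilm qsu bsyb sztf kmudv uwyqs
Hunk 3: at line 7 remove [ilm] add [kbu] -> 14 lines: mrge zal qdyc oinq vboyp xtibr qlymi gqb kbu qsu bsyb sztf kmudv uwyqs
Hunk 4: at line 2 remove [oinq,vboyp,xtibr] add [xrs] -> 12 lines: mrge zal qdyc xrs qlymi gqb kbu qsu bsyb sztf kmudv uwyqs
Hunk 5: at line 5 remove [kbu,qsu] add [tkc,ude,yyvf] -> 13 lines: mrge zal qdyc xrs qlymi gqb tkc ude yyvf bsyb sztf kmudv uwyqs
Hunk 6: at line 9 remove [bsyb,sztf] add [iko,vkj] -> 13 lines: mrge zal qdyc xrs qlymi gqb tkc ude yyvf iko vkj kmudv uwyqs
Final line 9: yyvf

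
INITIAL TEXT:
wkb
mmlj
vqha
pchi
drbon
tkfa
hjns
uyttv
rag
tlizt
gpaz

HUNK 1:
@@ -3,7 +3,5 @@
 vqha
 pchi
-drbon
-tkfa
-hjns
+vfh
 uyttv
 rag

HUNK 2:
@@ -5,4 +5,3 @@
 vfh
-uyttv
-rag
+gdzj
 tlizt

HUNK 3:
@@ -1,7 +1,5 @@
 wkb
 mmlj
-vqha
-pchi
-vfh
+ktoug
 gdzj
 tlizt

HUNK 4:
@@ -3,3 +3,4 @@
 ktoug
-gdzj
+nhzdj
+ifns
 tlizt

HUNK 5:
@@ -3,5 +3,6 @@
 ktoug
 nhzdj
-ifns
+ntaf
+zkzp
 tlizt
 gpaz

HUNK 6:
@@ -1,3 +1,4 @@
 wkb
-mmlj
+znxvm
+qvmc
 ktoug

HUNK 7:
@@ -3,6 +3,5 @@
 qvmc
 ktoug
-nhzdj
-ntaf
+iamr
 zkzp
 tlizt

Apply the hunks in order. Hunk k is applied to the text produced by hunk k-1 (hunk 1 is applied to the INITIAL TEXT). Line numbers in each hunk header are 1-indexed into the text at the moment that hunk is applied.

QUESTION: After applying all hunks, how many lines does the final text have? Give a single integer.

Answer: 8

Derivation:
Hunk 1: at line 3 remove [drbon,tkfa,hjns] add [vfh] -> 9 lines: wkb mmlj vqha pchi vfh uyttv rag tlizt gpaz
Hunk 2: at line 5 remove [uyttv,rag] add [gdzj] -> 8 lines: wkb mmlj vqha pchi vfh gdzj tlizt gpaz
Hunk 3: at line 1 remove [vqha,pchi,vfh] add [ktoug] -> 6 lines: wkb mmlj ktoug gdzj tlizt gpaz
Hunk 4: at line 3 remove [gdzj] add [nhzdj,ifns] -> 7 lines: wkb mmlj ktoug nhzdj ifns tlizt gpaz
Hunk 5: at line 3 remove [ifns] add [ntaf,zkzp] -> 8 lines: wkb mmlj ktoug nhzdj ntaf zkzp tlizt gpaz
Hunk 6: at line 1 remove [mmlj] add [znxvm,qvmc] -> 9 lines: wkb znxvm qvmc ktoug nhzdj ntaf zkzp tlizt gpaz
Hunk 7: at line 3 remove [nhzdj,ntaf] add [iamr] -> 8 lines: wkb znxvm qvmc ktoug iamr zkzp tlizt gpaz
Final line count: 8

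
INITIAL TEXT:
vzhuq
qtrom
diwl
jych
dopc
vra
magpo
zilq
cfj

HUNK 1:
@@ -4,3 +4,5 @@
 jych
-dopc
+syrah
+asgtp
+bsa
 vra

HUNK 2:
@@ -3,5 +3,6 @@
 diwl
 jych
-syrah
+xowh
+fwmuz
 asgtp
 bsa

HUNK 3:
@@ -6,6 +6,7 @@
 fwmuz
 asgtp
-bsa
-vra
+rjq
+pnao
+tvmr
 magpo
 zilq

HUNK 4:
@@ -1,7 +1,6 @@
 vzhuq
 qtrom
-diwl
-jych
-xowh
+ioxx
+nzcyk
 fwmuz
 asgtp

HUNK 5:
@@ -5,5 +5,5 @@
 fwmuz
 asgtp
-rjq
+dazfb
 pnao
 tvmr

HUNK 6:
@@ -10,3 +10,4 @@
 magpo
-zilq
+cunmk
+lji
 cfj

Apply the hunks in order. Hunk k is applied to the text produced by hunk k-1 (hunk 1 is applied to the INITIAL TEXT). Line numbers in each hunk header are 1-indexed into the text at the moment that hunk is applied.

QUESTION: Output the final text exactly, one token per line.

Answer: vzhuq
qtrom
ioxx
nzcyk
fwmuz
asgtp
dazfb
pnao
tvmr
magpo
cunmk
lji
cfj

Derivation:
Hunk 1: at line 4 remove [dopc] add [syrah,asgtp,bsa] -> 11 lines: vzhuq qtrom diwl jych syrah asgtp bsa vra magpo zilq cfj
Hunk 2: at line 3 remove [syrah] add [xowh,fwmuz] -> 12 lines: vzhuq qtrom diwl jych xowh fwmuz asgtp bsa vra magpo zilq cfj
Hunk 3: at line 6 remove [bsa,vra] add [rjq,pnao,tvmr] -> 13 lines: vzhuq qtrom diwl jych xowh fwmuz asgtp rjq pnao tvmr magpo zilq cfj
Hunk 4: at line 1 remove [diwl,jych,xowh] add [ioxx,nzcyk] -> 12 lines: vzhuq qtrom ioxx nzcyk fwmuz asgtp rjq pnao tvmr magpo zilq cfj
Hunk 5: at line 5 remove [rjq] add [dazfb] -> 12 lines: vzhuq qtrom ioxx nzcyk fwmuz asgtp dazfb pnao tvmr magpo zilq cfj
Hunk 6: at line 10 remove [zilq] add [cunmk,lji] -> 13 lines: vzhuq qtrom ioxx nzcyk fwmuz asgtp dazfb pnao tvmr magpo cunmk lji cfj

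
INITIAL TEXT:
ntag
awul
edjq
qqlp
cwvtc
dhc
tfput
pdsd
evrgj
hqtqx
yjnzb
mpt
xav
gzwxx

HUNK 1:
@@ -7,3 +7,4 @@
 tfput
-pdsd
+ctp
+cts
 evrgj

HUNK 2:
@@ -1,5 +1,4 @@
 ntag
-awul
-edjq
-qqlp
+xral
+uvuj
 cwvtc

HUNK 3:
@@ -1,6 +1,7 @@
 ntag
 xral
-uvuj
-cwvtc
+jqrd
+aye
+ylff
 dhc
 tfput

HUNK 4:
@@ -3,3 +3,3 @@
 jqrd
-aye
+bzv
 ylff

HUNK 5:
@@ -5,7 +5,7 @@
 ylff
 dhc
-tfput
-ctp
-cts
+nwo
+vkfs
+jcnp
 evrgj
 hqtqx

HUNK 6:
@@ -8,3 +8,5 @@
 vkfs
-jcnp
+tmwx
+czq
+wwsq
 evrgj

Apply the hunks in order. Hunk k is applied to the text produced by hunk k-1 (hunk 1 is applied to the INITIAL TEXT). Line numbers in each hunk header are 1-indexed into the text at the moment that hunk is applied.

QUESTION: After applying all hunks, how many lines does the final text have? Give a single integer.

Answer: 17

Derivation:
Hunk 1: at line 7 remove [pdsd] add [ctp,cts] -> 15 lines: ntag awul edjq qqlp cwvtc dhc tfput ctp cts evrgj hqtqx yjnzb mpt xav gzwxx
Hunk 2: at line 1 remove [awul,edjq,qqlp] add [xral,uvuj] -> 14 lines: ntag xral uvuj cwvtc dhc tfput ctp cts evrgj hqtqx yjnzb mpt xav gzwxx
Hunk 3: at line 1 remove [uvuj,cwvtc] add [jqrd,aye,ylff] -> 15 lines: ntag xral jqrd aye ylff dhc tfput ctp cts evrgj hqtqx yjnzb mpt xav gzwxx
Hunk 4: at line 3 remove [aye] add [bzv] -> 15 lines: ntag xral jqrd bzv ylff dhc tfput ctp cts evrgj hqtqx yjnzb mpt xav gzwxx
Hunk 5: at line 5 remove [tfput,ctp,cts] add [nwo,vkfs,jcnp] -> 15 lines: ntag xral jqrd bzv ylff dhc nwo vkfs jcnp evrgj hqtqx yjnzb mpt xav gzwxx
Hunk 6: at line 8 remove [jcnp] add [tmwx,czq,wwsq] -> 17 lines: ntag xral jqrd bzv ylff dhc nwo vkfs tmwx czq wwsq evrgj hqtqx yjnzb mpt xav gzwxx
Final line count: 17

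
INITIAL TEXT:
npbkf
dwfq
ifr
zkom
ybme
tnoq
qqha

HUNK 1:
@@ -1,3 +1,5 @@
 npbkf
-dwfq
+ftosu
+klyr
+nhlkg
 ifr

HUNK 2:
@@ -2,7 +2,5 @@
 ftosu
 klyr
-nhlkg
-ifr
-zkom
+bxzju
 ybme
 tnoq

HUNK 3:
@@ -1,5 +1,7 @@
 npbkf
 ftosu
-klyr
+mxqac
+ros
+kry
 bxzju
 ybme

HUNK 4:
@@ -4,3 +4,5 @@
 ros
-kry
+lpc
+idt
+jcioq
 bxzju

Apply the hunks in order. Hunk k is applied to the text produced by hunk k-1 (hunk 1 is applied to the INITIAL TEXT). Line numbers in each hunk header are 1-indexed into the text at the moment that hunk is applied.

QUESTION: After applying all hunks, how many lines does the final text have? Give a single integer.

Answer: 11

Derivation:
Hunk 1: at line 1 remove [dwfq] add [ftosu,klyr,nhlkg] -> 9 lines: npbkf ftosu klyr nhlkg ifr zkom ybme tnoq qqha
Hunk 2: at line 2 remove [nhlkg,ifr,zkom] add [bxzju] -> 7 lines: npbkf ftosu klyr bxzju ybme tnoq qqha
Hunk 3: at line 1 remove [klyr] add [mxqac,ros,kry] -> 9 lines: npbkf ftosu mxqac ros kry bxzju ybme tnoq qqha
Hunk 4: at line 4 remove [kry] add [lpc,idt,jcioq] -> 11 lines: npbkf ftosu mxqac ros lpc idt jcioq bxzju ybme tnoq qqha
Final line count: 11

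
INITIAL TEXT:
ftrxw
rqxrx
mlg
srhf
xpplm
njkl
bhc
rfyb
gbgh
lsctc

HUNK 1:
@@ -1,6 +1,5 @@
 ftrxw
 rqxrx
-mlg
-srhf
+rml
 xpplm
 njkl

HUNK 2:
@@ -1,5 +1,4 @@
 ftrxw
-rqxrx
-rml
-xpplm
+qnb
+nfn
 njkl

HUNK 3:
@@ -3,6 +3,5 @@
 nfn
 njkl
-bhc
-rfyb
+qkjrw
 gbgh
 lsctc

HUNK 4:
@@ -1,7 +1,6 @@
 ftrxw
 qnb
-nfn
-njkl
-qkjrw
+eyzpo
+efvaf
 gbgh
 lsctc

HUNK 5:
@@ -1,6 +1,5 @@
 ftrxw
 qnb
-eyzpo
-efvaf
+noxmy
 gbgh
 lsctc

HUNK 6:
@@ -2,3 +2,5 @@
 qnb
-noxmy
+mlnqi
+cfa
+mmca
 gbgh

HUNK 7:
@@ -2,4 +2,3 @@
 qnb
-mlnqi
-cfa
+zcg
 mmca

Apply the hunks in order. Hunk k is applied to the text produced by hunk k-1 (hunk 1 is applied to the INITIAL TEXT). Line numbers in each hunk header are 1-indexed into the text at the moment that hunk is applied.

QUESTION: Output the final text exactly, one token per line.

Answer: ftrxw
qnb
zcg
mmca
gbgh
lsctc

Derivation:
Hunk 1: at line 1 remove [mlg,srhf] add [rml] -> 9 lines: ftrxw rqxrx rml xpplm njkl bhc rfyb gbgh lsctc
Hunk 2: at line 1 remove [rqxrx,rml,xpplm] add [qnb,nfn] -> 8 lines: ftrxw qnb nfn njkl bhc rfyb gbgh lsctc
Hunk 3: at line 3 remove [bhc,rfyb] add [qkjrw] -> 7 lines: ftrxw qnb nfn njkl qkjrw gbgh lsctc
Hunk 4: at line 1 remove [nfn,njkl,qkjrw] add [eyzpo,efvaf] -> 6 lines: ftrxw qnb eyzpo efvaf gbgh lsctc
Hunk 5: at line 1 remove [eyzpo,efvaf] add [noxmy] -> 5 lines: ftrxw qnb noxmy gbgh lsctc
Hunk 6: at line 2 remove [noxmy] add [mlnqi,cfa,mmca] -> 7 lines: ftrxw qnb mlnqi cfa mmca gbgh lsctc
Hunk 7: at line 2 remove [mlnqi,cfa] add [zcg] -> 6 lines: ftrxw qnb zcg mmca gbgh lsctc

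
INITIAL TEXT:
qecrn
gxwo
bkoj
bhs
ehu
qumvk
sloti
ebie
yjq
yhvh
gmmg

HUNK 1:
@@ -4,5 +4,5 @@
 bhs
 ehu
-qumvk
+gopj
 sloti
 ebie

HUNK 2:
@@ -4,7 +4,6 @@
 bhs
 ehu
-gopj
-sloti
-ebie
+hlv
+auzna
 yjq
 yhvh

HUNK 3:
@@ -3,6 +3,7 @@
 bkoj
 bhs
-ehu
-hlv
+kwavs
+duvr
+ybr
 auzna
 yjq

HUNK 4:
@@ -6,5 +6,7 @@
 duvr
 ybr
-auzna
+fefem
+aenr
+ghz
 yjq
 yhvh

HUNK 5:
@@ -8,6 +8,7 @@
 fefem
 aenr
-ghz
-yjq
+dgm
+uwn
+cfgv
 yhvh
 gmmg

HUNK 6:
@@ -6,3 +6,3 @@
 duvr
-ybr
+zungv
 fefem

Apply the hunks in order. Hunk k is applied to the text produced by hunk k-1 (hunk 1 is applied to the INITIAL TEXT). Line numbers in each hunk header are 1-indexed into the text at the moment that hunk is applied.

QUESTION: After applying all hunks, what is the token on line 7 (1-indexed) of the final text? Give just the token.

Answer: zungv

Derivation:
Hunk 1: at line 4 remove [qumvk] add [gopj] -> 11 lines: qecrn gxwo bkoj bhs ehu gopj sloti ebie yjq yhvh gmmg
Hunk 2: at line 4 remove [gopj,sloti,ebie] add [hlv,auzna] -> 10 lines: qecrn gxwo bkoj bhs ehu hlv auzna yjq yhvh gmmg
Hunk 3: at line 3 remove [ehu,hlv] add [kwavs,duvr,ybr] -> 11 lines: qecrn gxwo bkoj bhs kwavs duvr ybr auzna yjq yhvh gmmg
Hunk 4: at line 6 remove [auzna] add [fefem,aenr,ghz] -> 13 lines: qecrn gxwo bkoj bhs kwavs duvr ybr fefem aenr ghz yjq yhvh gmmg
Hunk 5: at line 8 remove [ghz,yjq] add [dgm,uwn,cfgv] -> 14 lines: qecrn gxwo bkoj bhs kwavs duvr ybr fefem aenr dgm uwn cfgv yhvh gmmg
Hunk 6: at line 6 remove [ybr] add [zungv] -> 14 lines: qecrn gxwo bkoj bhs kwavs duvr zungv fefem aenr dgm uwn cfgv yhvh gmmg
Final line 7: zungv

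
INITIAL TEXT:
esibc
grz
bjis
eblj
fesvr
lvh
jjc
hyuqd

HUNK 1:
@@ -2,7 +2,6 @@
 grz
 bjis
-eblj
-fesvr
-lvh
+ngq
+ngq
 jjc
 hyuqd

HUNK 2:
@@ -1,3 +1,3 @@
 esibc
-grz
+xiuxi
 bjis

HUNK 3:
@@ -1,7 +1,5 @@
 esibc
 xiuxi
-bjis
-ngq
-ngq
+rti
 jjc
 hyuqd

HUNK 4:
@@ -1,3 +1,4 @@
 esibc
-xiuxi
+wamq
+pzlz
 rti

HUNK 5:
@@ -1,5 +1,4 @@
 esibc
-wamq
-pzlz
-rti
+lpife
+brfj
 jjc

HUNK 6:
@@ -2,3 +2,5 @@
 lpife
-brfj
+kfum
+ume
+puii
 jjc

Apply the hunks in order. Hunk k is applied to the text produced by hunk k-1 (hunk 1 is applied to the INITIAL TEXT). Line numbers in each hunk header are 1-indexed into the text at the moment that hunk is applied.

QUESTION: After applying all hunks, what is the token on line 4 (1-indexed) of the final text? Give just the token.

Answer: ume

Derivation:
Hunk 1: at line 2 remove [eblj,fesvr,lvh] add [ngq,ngq] -> 7 lines: esibc grz bjis ngq ngq jjc hyuqd
Hunk 2: at line 1 remove [grz] add [xiuxi] -> 7 lines: esibc xiuxi bjis ngq ngq jjc hyuqd
Hunk 3: at line 1 remove [bjis,ngq,ngq] add [rti] -> 5 lines: esibc xiuxi rti jjc hyuqd
Hunk 4: at line 1 remove [xiuxi] add [wamq,pzlz] -> 6 lines: esibc wamq pzlz rti jjc hyuqd
Hunk 5: at line 1 remove [wamq,pzlz,rti] add [lpife,brfj] -> 5 lines: esibc lpife brfj jjc hyuqd
Hunk 6: at line 2 remove [brfj] add [kfum,ume,puii] -> 7 lines: esibc lpife kfum ume puii jjc hyuqd
Final line 4: ume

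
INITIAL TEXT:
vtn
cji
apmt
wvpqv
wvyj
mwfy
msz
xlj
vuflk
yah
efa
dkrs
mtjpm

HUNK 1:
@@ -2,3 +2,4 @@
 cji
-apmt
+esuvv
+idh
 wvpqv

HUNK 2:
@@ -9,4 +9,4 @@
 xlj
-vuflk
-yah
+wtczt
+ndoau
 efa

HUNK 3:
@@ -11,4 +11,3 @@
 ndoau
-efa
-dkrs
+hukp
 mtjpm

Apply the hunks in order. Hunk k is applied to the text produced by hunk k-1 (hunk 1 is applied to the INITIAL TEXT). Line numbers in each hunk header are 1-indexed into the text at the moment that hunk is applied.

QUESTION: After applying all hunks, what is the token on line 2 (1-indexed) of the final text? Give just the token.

Hunk 1: at line 2 remove [apmt] add [esuvv,idh] -> 14 lines: vtn cji esuvv idh wvpqv wvyj mwfy msz xlj vuflk yah efa dkrs mtjpm
Hunk 2: at line 9 remove [vuflk,yah] add [wtczt,ndoau] -> 14 lines: vtn cji esuvv idh wvpqv wvyj mwfy msz xlj wtczt ndoau efa dkrs mtjpm
Hunk 3: at line 11 remove [efa,dkrs] add [hukp] -> 13 lines: vtn cji esuvv idh wvpqv wvyj mwfy msz xlj wtczt ndoau hukp mtjpm
Final line 2: cji

Answer: cji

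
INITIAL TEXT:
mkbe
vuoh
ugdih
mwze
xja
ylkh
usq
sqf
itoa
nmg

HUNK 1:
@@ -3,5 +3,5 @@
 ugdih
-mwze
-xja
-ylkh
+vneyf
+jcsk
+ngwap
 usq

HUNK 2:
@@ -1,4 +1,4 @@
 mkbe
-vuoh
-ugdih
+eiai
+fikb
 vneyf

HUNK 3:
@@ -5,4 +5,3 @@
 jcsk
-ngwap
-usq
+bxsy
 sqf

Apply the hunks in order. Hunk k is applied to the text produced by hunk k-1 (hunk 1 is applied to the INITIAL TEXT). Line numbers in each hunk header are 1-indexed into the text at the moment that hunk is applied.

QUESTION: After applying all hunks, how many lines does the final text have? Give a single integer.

Hunk 1: at line 3 remove [mwze,xja,ylkh] add [vneyf,jcsk,ngwap] -> 10 lines: mkbe vuoh ugdih vneyf jcsk ngwap usq sqf itoa nmg
Hunk 2: at line 1 remove [vuoh,ugdih] add [eiai,fikb] -> 10 lines: mkbe eiai fikb vneyf jcsk ngwap usq sqf itoa nmg
Hunk 3: at line 5 remove [ngwap,usq] add [bxsy] -> 9 lines: mkbe eiai fikb vneyf jcsk bxsy sqf itoa nmg
Final line count: 9

Answer: 9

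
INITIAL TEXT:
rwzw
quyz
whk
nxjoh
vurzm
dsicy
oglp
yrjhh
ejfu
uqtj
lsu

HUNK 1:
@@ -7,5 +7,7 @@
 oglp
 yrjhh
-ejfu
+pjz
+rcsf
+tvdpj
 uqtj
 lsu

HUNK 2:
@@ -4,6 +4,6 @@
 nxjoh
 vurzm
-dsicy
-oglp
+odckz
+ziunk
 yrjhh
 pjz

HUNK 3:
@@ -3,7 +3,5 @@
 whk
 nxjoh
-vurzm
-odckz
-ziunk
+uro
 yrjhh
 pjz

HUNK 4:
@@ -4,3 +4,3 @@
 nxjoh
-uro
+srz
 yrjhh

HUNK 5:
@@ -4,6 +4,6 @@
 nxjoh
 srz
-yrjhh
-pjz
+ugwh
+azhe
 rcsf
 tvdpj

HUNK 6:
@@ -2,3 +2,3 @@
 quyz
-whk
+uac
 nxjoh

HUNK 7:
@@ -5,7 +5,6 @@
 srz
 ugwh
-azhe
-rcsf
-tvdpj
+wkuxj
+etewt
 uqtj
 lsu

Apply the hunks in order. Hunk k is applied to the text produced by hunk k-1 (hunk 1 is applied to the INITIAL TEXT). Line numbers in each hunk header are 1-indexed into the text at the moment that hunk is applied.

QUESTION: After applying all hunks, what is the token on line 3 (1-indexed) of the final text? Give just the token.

Answer: uac

Derivation:
Hunk 1: at line 7 remove [ejfu] add [pjz,rcsf,tvdpj] -> 13 lines: rwzw quyz whk nxjoh vurzm dsicy oglp yrjhh pjz rcsf tvdpj uqtj lsu
Hunk 2: at line 4 remove [dsicy,oglp] add [odckz,ziunk] -> 13 lines: rwzw quyz whk nxjoh vurzm odckz ziunk yrjhh pjz rcsf tvdpj uqtj lsu
Hunk 3: at line 3 remove [vurzm,odckz,ziunk] add [uro] -> 11 lines: rwzw quyz whk nxjoh uro yrjhh pjz rcsf tvdpj uqtj lsu
Hunk 4: at line 4 remove [uro] add [srz] -> 11 lines: rwzw quyz whk nxjoh srz yrjhh pjz rcsf tvdpj uqtj lsu
Hunk 5: at line 4 remove [yrjhh,pjz] add [ugwh,azhe] -> 11 lines: rwzw quyz whk nxjoh srz ugwh azhe rcsf tvdpj uqtj lsu
Hunk 6: at line 2 remove [whk] add [uac] -> 11 lines: rwzw quyz uac nxjoh srz ugwh azhe rcsf tvdpj uqtj lsu
Hunk 7: at line 5 remove [azhe,rcsf,tvdpj] add [wkuxj,etewt] -> 10 lines: rwzw quyz uac nxjoh srz ugwh wkuxj etewt uqtj lsu
Final line 3: uac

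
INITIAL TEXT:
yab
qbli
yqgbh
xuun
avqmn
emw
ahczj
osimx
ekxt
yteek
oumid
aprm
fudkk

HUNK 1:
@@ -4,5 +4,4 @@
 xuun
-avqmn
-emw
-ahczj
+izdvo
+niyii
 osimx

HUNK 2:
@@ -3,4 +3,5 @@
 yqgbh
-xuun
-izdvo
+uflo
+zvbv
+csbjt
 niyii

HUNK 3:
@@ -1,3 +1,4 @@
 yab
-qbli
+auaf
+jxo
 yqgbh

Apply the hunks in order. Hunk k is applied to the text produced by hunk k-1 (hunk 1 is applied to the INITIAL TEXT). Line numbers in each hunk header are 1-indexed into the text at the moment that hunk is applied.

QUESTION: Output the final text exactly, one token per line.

Answer: yab
auaf
jxo
yqgbh
uflo
zvbv
csbjt
niyii
osimx
ekxt
yteek
oumid
aprm
fudkk

Derivation:
Hunk 1: at line 4 remove [avqmn,emw,ahczj] add [izdvo,niyii] -> 12 lines: yab qbli yqgbh xuun izdvo niyii osimx ekxt yteek oumid aprm fudkk
Hunk 2: at line 3 remove [xuun,izdvo] add [uflo,zvbv,csbjt] -> 13 lines: yab qbli yqgbh uflo zvbv csbjt niyii osimx ekxt yteek oumid aprm fudkk
Hunk 3: at line 1 remove [qbli] add [auaf,jxo] -> 14 lines: yab auaf jxo yqgbh uflo zvbv csbjt niyii osimx ekxt yteek oumid aprm fudkk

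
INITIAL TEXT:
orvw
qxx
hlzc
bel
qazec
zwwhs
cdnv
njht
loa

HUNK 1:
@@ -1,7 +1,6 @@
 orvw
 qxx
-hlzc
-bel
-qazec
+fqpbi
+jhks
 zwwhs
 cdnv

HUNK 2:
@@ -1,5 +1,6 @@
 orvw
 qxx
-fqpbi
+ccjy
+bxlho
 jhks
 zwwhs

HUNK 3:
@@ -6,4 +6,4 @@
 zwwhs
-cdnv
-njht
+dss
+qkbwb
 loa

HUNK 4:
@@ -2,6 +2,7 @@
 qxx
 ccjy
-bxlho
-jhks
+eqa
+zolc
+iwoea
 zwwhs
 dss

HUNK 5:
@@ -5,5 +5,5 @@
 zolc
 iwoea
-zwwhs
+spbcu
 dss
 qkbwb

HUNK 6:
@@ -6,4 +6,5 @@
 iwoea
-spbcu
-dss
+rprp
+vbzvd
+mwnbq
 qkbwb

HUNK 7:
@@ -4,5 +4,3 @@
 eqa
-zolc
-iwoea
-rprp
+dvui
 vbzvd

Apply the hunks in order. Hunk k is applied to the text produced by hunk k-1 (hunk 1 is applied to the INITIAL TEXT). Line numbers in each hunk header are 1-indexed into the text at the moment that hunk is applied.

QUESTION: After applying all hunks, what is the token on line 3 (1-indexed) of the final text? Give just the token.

Hunk 1: at line 1 remove [hlzc,bel,qazec] add [fqpbi,jhks] -> 8 lines: orvw qxx fqpbi jhks zwwhs cdnv njht loa
Hunk 2: at line 1 remove [fqpbi] add [ccjy,bxlho] -> 9 lines: orvw qxx ccjy bxlho jhks zwwhs cdnv njht loa
Hunk 3: at line 6 remove [cdnv,njht] add [dss,qkbwb] -> 9 lines: orvw qxx ccjy bxlho jhks zwwhs dss qkbwb loa
Hunk 4: at line 2 remove [bxlho,jhks] add [eqa,zolc,iwoea] -> 10 lines: orvw qxx ccjy eqa zolc iwoea zwwhs dss qkbwb loa
Hunk 5: at line 5 remove [zwwhs] add [spbcu] -> 10 lines: orvw qxx ccjy eqa zolc iwoea spbcu dss qkbwb loa
Hunk 6: at line 6 remove [spbcu,dss] add [rprp,vbzvd,mwnbq] -> 11 lines: orvw qxx ccjy eqa zolc iwoea rprp vbzvd mwnbq qkbwb loa
Hunk 7: at line 4 remove [zolc,iwoea,rprp] add [dvui] -> 9 lines: orvw qxx ccjy eqa dvui vbzvd mwnbq qkbwb loa
Final line 3: ccjy

Answer: ccjy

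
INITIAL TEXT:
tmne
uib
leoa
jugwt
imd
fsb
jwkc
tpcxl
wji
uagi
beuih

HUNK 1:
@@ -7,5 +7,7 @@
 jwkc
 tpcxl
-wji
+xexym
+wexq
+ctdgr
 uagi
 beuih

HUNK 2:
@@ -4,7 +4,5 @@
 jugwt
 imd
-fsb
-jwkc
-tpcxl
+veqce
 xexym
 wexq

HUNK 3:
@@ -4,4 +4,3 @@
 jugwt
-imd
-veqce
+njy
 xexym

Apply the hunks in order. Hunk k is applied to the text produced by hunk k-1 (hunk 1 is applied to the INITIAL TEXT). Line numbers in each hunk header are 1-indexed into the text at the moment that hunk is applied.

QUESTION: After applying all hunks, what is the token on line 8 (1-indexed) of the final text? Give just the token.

Hunk 1: at line 7 remove [wji] add [xexym,wexq,ctdgr] -> 13 lines: tmne uib leoa jugwt imd fsb jwkc tpcxl xexym wexq ctdgr uagi beuih
Hunk 2: at line 4 remove [fsb,jwkc,tpcxl] add [veqce] -> 11 lines: tmne uib leoa jugwt imd veqce xexym wexq ctdgr uagi beuih
Hunk 3: at line 4 remove [imd,veqce] add [njy] -> 10 lines: tmne uib leoa jugwt njy xexym wexq ctdgr uagi beuih
Final line 8: ctdgr

Answer: ctdgr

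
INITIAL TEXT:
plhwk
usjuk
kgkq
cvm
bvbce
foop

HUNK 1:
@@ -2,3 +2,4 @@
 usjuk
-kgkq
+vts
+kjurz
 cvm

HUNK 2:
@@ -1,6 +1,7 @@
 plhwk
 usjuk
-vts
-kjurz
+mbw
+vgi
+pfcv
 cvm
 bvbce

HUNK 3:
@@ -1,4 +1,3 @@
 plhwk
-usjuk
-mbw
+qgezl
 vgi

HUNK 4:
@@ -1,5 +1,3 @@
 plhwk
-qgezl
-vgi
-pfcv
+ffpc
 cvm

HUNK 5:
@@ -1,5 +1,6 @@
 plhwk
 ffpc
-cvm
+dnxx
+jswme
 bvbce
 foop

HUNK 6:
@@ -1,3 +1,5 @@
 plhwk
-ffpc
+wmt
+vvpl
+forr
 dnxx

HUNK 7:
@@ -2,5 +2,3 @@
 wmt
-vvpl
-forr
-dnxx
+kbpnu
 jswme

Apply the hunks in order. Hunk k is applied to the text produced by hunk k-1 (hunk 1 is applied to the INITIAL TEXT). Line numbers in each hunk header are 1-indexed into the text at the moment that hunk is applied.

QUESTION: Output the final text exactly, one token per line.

Hunk 1: at line 2 remove [kgkq] add [vts,kjurz] -> 7 lines: plhwk usjuk vts kjurz cvm bvbce foop
Hunk 2: at line 1 remove [vts,kjurz] add [mbw,vgi,pfcv] -> 8 lines: plhwk usjuk mbw vgi pfcv cvm bvbce foop
Hunk 3: at line 1 remove [usjuk,mbw] add [qgezl] -> 7 lines: plhwk qgezl vgi pfcv cvm bvbce foop
Hunk 4: at line 1 remove [qgezl,vgi,pfcv] add [ffpc] -> 5 lines: plhwk ffpc cvm bvbce foop
Hunk 5: at line 1 remove [cvm] add [dnxx,jswme] -> 6 lines: plhwk ffpc dnxx jswme bvbce foop
Hunk 6: at line 1 remove [ffpc] add [wmt,vvpl,forr] -> 8 lines: plhwk wmt vvpl forr dnxx jswme bvbce foop
Hunk 7: at line 2 remove [vvpl,forr,dnxx] add [kbpnu] -> 6 lines: plhwk wmt kbpnu jswme bvbce foop

Answer: plhwk
wmt
kbpnu
jswme
bvbce
foop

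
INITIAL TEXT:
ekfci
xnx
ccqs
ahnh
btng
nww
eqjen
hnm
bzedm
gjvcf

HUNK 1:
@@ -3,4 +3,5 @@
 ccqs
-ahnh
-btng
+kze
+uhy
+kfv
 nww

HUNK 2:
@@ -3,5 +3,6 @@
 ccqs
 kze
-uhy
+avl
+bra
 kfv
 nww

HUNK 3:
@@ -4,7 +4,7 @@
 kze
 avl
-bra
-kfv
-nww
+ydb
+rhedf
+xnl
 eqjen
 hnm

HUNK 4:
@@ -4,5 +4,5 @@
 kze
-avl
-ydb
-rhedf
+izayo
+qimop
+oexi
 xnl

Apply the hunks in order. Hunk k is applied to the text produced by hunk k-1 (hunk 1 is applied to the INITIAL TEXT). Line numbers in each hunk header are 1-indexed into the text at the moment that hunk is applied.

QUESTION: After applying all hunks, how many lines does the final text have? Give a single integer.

Hunk 1: at line 3 remove [ahnh,btng] add [kze,uhy,kfv] -> 11 lines: ekfci xnx ccqs kze uhy kfv nww eqjen hnm bzedm gjvcf
Hunk 2: at line 3 remove [uhy] add [avl,bra] -> 12 lines: ekfci xnx ccqs kze avl bra kfv nww eqjen hnm bzedm gjvcf
Hunk 3: at line 4 remove [bra,kfv,nww] add [ydb,rhedf,xnl] -> 12 lines: ekfci xnx ccqs kze avl ydb rhedf xnl eqjen hnm bzedm gjvcf
Hunk 4: at line 4 remove [avl,ydb,rhedf] add [izayo,qimop,oexi] -> 12 lines: ekfci xnx ccqs kze izayo qimop oexi xnl eqjen hnm bzedm gjvcf
Final line count: 12

Answer: 12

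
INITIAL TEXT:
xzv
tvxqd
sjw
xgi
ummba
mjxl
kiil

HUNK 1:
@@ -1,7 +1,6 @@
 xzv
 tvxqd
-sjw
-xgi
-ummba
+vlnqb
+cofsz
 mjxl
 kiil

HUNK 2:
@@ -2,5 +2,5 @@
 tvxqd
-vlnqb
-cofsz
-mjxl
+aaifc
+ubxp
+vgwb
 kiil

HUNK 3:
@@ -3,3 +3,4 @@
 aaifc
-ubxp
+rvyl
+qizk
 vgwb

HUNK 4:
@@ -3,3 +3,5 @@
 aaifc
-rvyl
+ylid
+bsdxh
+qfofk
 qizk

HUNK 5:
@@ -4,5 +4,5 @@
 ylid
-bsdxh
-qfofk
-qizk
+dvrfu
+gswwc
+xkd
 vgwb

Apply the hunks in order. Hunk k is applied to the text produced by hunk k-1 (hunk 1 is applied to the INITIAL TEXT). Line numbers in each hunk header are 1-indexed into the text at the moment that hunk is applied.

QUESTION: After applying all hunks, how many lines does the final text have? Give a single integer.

Answer: 9

Derivation:
Hunk 1: at line 1 remove [sjw,xgi,ummba] add [vlnqb,cofsz] -> 6 lines: xzv tvxqd vlnqb cofsz mjxl kiil
Hunk 2: at line 2 remove [vlnqb,cofsz,mjxl] add [aaifc,ubxp,vgwb] -> 6 lines: xzv tvxqd aaifc ubxp vgwb kiil
Hunk 3: at line 3 remove [ubxp] add [rvyl,qizk] -> 7 lines: xzv tvxqd aaifc rvyl qizk vgwb kiil
Hunk 4: at line 3 remove [rvyl] add [ylid,bsdxh,qfofk] -> 9 lines: xzv tvxqd aaifc ylid bsdxh qfofk qizk vgwb kiil
Hunk 5: at line 4 remove [bsdxh,qfofk,qizk] add [dvrfu,gswwc,xkd] -> 9 lines: xzv tvxqd aaifc ylid dvrfu gswwc xkd vgwb kiil
Final line count: 9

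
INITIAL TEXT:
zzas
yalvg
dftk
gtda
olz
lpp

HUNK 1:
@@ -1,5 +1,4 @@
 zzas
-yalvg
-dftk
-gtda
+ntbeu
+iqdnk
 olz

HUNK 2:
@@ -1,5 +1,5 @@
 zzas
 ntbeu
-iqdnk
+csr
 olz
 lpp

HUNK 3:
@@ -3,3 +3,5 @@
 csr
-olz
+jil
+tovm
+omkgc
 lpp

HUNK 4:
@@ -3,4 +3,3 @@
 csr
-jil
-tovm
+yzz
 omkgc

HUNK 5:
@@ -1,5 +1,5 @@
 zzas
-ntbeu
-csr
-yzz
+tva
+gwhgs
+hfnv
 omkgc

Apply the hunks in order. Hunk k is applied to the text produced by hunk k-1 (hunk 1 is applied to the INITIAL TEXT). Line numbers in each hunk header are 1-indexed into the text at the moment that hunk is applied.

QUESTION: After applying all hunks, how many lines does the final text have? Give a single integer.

Hunk 1: at line 1 remove [yalvg,dftk,gtda] add [ntbeu,iqdnk] -> 5 lines: zzas ntbeu iqdnk olz lpp
Hunk 2: at line 1 remove [iqdnk] add [csr] -> 5 lines: zzas ntbeu csr olz lpp
Hunk 3: at line 3 remove [olz] add [jil,tovm,omkgc] -> 7 lines: zzas ntbeu csr jil tovm omkgc lpp
Hunk 4: at line 3 remove [jil,tovm] add [yzz] -> 6 lines: zzas ntbeu csr yzz omkgc lpp
Hunk 5: at line 1 remove [ntbeu,csr,yzz] add [tva,gwhgs,hfnv] -> 6 lines: zzas tva gwhgs hfnv omkgc lpp
Final line count: 6

Answer: 6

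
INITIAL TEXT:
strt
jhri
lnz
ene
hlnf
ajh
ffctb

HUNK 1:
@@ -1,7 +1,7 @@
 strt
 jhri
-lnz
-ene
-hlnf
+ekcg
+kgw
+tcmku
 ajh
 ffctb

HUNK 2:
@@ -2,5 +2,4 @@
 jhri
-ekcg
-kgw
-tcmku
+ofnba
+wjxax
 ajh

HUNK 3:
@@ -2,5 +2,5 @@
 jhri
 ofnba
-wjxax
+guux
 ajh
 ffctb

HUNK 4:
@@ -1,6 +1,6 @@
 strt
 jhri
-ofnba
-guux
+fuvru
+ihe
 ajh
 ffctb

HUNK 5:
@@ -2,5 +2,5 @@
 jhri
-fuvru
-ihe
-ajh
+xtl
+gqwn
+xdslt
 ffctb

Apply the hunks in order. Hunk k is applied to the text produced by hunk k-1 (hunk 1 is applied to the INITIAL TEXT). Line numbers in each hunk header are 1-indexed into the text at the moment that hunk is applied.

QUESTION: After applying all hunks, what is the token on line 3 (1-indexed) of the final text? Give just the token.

Answer: xtl

Derivation:
Hunk 1: at line 1 remove [lnz,ene,hlnf] add [ekcg,kgw,tcmku] -> 7 lines: strt jhri ekcg kgw tcmku ajh ffctb
Hunk 2: at line 2 remove [ekcg,kgw,tcmku] add [ofnba,wjxax] -> 6 lines: strt jhri ofnba wjxax ajh ffctb
Hunk 3: at line 2 remove [wjxax] add [guux] -> 6 lines: strt jhri ofnba guux ajh ffctb
Hunk 4: at line 1 remove [ofnba,guux] add [fuvru,ihe] -> 6 lines: strt jhri fuvru ihe ajh ffctb
Hunk 5: at line 2 remove [fuvru,ihe,ajh] add [xtl,gqwn,xdslt] -> 6 lines: strt jhri xtl gqwn xdslt ffctb
Final line 3: xtl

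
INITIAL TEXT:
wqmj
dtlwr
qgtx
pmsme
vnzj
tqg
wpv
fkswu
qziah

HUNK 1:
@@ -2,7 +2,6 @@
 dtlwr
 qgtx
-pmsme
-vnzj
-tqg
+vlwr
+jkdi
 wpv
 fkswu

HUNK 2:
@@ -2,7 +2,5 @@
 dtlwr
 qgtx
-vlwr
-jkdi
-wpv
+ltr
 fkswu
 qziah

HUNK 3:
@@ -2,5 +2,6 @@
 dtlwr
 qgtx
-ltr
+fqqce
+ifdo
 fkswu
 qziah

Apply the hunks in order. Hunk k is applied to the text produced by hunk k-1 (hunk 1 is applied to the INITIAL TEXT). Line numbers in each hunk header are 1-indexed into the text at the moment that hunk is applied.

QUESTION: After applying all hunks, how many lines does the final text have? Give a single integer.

Hunk 1: at line 2 remove [pmsme,vnzj,tqg] add [vlwr,jkdi] -> 8 lines: wqmj dtlwr qgtx vlwr jkdi wpv fkswu qziah
Hunk 2: at line 2 remove [vlwr,jkdi,wpv] add [ltr] -> 6 lines: wqmj dtlwr qgtx ltr fkswu qziah
Hunk 3: at line 2 remove [ltr] add [fqqce,ifdo] -> 7 lines: wqmj dtlwr qgtx fqqce ifdo fkswu qziah
Final line count: 7

Answer: 7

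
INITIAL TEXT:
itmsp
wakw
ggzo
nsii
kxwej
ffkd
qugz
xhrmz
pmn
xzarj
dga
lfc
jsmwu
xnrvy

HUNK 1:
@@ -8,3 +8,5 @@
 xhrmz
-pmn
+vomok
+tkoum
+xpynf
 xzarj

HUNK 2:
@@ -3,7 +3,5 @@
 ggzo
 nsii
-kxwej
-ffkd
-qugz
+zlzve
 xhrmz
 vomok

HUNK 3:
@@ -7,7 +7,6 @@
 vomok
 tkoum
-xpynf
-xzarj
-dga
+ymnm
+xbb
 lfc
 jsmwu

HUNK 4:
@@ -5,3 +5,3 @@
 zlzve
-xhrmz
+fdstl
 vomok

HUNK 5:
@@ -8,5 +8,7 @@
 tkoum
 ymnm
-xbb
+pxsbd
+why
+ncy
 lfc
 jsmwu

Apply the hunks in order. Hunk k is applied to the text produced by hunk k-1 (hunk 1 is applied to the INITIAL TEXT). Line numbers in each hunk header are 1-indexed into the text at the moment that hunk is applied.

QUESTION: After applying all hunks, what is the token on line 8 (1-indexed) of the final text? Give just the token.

Answer: tkoum

Derivation:
Hunk 1: at line 8 remove [pmn] add [vomok,tkoum,xpynf] -> 16 lines: itmsp wakw ggzo nsii kxwej ffkd qugz xhrmz vomok tkoum xpynf xzarj dga lfc jsmwu xnrvy
Hunk 2: at line 3 remove [kxwej,ffkd,qugz] add [zlzve] -> 14 lines: itmsp wakw ggzo nsii zlzve xhrmz vomok tkoum xpynf xzarj dga lfc jsmwu xnrvy
Hunk 3: at line 7 remove [xpynf,xzarj,dga] add [ymnm,xbb] -> 13 lines: itmsp wakw ggzo nsii zlzve xhrmz vomok tkoum ymnm xbb lfc jsmwu xnrvy
Hunk 4: at line 5 remove [xhrmz] add [fdstl] -> 13 lines: itmsp wakw ggzo nsii zlzve fdstl vomok tkoum ymnm xbb lfc jsmwu xnrvy
Hunk 5: at line 8 remove [xbb] add [pxsbd,why,ncy] -> 15 lines: itmsp wakw ggzo nsii zlzve fdstl vomok tkoum ymnm pxsbd why ncy lfc jsmwu xnrvy
Final line 8: tkoum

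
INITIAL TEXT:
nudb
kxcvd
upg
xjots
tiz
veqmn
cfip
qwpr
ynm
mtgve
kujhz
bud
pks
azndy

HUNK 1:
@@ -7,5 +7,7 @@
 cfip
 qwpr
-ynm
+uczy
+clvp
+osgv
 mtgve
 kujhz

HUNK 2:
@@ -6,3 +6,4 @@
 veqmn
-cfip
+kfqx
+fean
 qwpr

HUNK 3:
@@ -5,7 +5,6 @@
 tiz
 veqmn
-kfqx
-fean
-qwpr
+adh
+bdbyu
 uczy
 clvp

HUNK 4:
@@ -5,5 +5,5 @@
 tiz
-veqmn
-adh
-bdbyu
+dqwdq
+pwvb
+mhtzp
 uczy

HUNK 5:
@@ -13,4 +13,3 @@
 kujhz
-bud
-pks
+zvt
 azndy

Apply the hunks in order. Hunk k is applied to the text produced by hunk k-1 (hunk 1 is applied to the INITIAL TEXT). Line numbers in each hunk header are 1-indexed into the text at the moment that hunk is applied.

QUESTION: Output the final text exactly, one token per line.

Hunk 1: at line 7 remove [ynm] add [uczy,clvp,osgv] -> 16 lines: nudb kxcvd upg xjots tiz veqmn cfip qwpr uczy clvp osgv mtgve kujhz bud pks azndy
Hunk 2: at line 6 remove [cfip] add [kfqx,fean] -> 17 lines: nudb kxcvd upg xjots tiz veqmn kfqx fean qwpr uczy clvp osgv mtgve kujhz bud pks azndy
Hunk 3: at line 5 remove [kfqx,fean,qwpr] add [adh,bdbyu] -> 16 lines: nudb kxcvd upg xjots tiz veqmn adh bdbyu uczy clvp osgv mtgve kujhz bud pks azndy
Hunk 4: at line 5 remove [veqmn,adh,bdbyu] add [dqwdq,pwvb,mhtzp] -> 16 lines: nudb kxcvd upg xjots tiz dqwdq pwvb mhtzp uczy clvp osgv mtgve kujhz bud pks azndy
Hunk 5: at line 13 remove [bud,pks] add [zvt] -> 15 lines: nudb kxcvd upg xjots tiz dqwdq pwvb mhtzp uczy clvp osgv mtgve kujhz zvt azndy

Answer: nudb
kxcvd
upg
xjots
tiz
dqwdq
pwvb
mhtzp
uczy
clvp
osgv
mtgve
kujhz
zvt
azndy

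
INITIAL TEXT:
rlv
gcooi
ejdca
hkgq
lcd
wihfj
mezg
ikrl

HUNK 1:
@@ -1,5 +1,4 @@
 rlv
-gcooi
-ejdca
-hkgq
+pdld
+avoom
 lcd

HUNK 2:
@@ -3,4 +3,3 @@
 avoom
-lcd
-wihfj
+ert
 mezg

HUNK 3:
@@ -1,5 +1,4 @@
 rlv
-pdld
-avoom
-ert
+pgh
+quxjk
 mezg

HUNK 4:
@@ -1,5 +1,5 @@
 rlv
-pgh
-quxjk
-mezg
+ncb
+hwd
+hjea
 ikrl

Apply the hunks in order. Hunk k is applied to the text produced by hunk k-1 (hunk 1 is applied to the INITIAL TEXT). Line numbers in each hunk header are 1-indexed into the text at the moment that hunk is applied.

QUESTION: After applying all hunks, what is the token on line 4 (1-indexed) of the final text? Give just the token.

Answer: hjea

Derivation:
Hunk 1: at line 1 remove [gcooi,ejdca,hkgq] add [pdld,avoom] -> 7 lines: rlv pdld avoom lcd wihfj mezg ikrl
Hunk 2: at line 3 remove [lcd,wihfj] add [ert] -> 6 lines: rlv pdld avoom ert mezg ikrl
Hunk 3: at line 1 remove [pdld,avoom,ert] add [pgh,quxjk] -> 5 lines: rlv pgh quxjk mezg ikrl
Hunk 4: at line 1 remove [pgh,quxjk,mezg] add [ncb,hwd,hjea] -> 5 lines: rlv ncb hwd hjea ikrl
Final line 4: hjea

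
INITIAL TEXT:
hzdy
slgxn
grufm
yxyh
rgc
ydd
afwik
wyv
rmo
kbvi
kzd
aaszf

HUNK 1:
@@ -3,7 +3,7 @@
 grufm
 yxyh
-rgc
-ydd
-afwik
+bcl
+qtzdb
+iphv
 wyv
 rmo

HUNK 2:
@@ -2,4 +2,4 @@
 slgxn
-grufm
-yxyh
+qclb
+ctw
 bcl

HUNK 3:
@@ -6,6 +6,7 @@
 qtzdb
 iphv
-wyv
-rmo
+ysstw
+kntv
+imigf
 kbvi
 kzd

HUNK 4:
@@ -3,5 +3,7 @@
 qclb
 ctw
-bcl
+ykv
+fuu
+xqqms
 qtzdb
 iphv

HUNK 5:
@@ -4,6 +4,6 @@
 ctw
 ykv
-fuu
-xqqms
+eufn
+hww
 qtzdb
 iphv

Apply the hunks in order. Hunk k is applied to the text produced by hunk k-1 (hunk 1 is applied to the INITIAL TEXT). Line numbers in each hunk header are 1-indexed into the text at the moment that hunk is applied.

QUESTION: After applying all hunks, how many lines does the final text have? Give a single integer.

Answer: 15

Derivation:
Hunk 1: at line 3 remove [rgc,ydd,afwik] add [bcl,qtzdb,iphv] -> 12 lines: hzdy slgxn grufm yxyh bcl qtzdb iphv wyv rmo kbvi kzd aaszf
Hunk 2: at line 2 remove [grufm,yxyh] add [qclb,ctw] -> 12 lines: hzdy slgxn qclb ctw bcl qtzdb iphv wyv rmo kbvi kzd aaszf
Hunk 3: at line 6 remove [wyv,rmo] add [ysstw,kntv,imigf] -> 13 lines: hzdy slgxn qclb ctw bcl qtzdb iphv ysstw kntv imigf kbvi kzd aaszf
Hunk 4: at line 3 remove [bcl] add [ykv,fuu,xqqms] -> 15 lines: hzdy slgxn qclb ctw ykv fuu xqqms qtzdb iphv ysstw kntv imigf kbvi kzd aaszf
Hunk 5: at line 4 remove [fuu,xqqms] add [eufn,hww] -> 15 lines: hzdy slgxn qclb ctw ykv eufn hww qtzdb iphv ysstw kntv imigf kbvi kzd aaszf
Final line count: 15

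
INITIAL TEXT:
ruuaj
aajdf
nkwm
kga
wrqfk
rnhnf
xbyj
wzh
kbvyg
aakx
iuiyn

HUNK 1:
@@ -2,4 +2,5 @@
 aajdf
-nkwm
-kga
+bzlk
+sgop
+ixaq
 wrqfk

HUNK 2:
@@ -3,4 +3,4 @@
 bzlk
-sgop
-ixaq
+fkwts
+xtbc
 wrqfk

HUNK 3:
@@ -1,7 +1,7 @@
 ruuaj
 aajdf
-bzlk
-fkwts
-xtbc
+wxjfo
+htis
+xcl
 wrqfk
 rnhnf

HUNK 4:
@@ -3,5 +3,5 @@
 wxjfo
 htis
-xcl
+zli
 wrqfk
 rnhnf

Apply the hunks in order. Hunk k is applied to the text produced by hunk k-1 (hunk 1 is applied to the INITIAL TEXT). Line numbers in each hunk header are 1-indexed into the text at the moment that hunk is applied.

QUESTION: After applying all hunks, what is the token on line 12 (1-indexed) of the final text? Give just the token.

Hunk 1: at line 2 remove [nkwm,kga] add [bzlk,sgop,ixaq] -> 12 lines: ruuaj aajdf bzlk sgop ixaq wrqfk rnhnf xbyj wzh kbvyg aakx iuiyn
Hunk 2: at line 3 remove [sgop,ixaq] add [fkwts,xtbc] -> 12 lines: ruuaj aajdf bzlk fkwts xtbc wrqfk rnhnf xbyj wzh kbvyg aakx iuiyn
Hunk 3: at line 1 remove [bzlk,fkwts,xtbc] add [wxjfo,htis,xcl] -> 12 lines: ruuaj aajdf wxjfo htis xcl wrqfk rnhnf xbyj wzh kbvyg aakx iuiyn
Hunk 4: at line 3 remove [xcl] add [zli] -> 12 lines: ruuaj aajdf wxjfo htis zli wrqfk rnhnf xbyj wzh kbvyg aakx iuiyn
Final line 12: iuiyn

Answer: iuiyn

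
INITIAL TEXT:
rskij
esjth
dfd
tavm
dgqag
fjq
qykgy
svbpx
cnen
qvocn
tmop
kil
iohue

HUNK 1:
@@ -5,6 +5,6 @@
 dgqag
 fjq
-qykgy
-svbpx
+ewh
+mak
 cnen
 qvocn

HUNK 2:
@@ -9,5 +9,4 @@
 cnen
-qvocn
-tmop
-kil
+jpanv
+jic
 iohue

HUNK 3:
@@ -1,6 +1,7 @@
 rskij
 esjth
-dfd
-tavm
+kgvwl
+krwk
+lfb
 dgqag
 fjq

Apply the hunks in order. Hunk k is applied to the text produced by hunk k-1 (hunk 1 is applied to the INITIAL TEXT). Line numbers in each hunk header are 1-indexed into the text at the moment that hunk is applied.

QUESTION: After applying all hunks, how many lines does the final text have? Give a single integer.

Answer: 13

Derivation:
Hunk 1: at line 5 remove [qykgy,svbpx] add [ewh,mak] -> 13 lines: rskij esjth dfd tavm dgqag fjq ewh mak cnen qvocn tmop kil iohue
Hunk 2: at line 9 remove [qvocn,tmop,kil] add [jpanv,jic] -> 12 lines: rskij esjth dfd tavm dgqag fjq ewh mak cnen jpanv jic iohue
Hunk 3: at line 1 remove [dfd,tavm] add [kgvwl,krwk,lfb] -> 13 lines: rskij esjth kgvwl krwk lfb dgqag fjq ewh mak cnen jpanv jic iohue
Final line count: 13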